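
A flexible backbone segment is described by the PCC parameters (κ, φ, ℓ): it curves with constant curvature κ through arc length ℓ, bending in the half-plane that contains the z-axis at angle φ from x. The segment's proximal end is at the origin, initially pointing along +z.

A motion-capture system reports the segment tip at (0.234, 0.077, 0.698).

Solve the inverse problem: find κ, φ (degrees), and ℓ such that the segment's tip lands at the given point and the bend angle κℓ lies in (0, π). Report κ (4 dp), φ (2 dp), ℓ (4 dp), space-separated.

ρ = √(x²+y²) = √(0.234² + 0.077²) = 0.24634
φ = atan2(y, x) mod 360° = atan2(0.077, 0.234) = 18.2143°
|p|² = ρ² + z² = 0.24634² + 0.698² = 0.54789
κ = 2ρ / |p|² = 2×0.24634 / 0.54789 = 0.89925
θ = 2·atan2(ρ, z) = 2·atan2(0.24634, 0.698) = 0.67856 rad
ℓ = θ/κ = 0.67856/0.89925 = 0.75459

0.8992 18.21 0.7546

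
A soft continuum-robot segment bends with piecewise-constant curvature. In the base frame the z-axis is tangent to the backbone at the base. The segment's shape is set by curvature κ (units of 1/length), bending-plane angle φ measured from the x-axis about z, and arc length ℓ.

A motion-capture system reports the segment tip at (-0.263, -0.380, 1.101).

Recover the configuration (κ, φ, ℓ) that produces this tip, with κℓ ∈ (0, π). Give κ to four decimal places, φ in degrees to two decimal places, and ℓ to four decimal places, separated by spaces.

ρ = √(x²+y²) = √(-0.263² + -0.380²) = 0.46214
φ = atan2(y, x) mod 360° = atan2(-0.380, -0.263) = 235.3127°
|p|² = ρ² + z² = 0.46214² + 1.101² = 1.42577
κ = 2ρ / |p|² = 2×0.46214 / 1.42577 = 0.64826
θ = 2·atan2(ρ, z) = 2·atan2(0.46214, 1.101) = 0.79482 rad
ℓ = θ/κ = 0.79482/0.64826 = 1.22608

0.6483 235.31 1.2261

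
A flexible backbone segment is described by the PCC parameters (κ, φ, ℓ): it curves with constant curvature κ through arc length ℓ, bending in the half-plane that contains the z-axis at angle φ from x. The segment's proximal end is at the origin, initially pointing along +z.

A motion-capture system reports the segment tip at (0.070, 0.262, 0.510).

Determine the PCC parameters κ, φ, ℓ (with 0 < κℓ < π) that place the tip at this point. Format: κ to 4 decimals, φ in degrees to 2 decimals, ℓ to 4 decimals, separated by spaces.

1.6256 75.04 0.6013

ρ = √(x²+y²) = √(0.070² + 0.262²) = 0.27119
φ = atan2(y, x) mod 360° = atan2(0.262, 0.070) = 75.0414°
|p|² = ρ² + z² = 0.27119² + 0.510² = 0.33364
κ = 2ρ / |p|² = 2×0.27119 / 0.33364 = 1.62562
θ = 2·atan2(ρ, z) = 2·atan2(0.27119, 0.510) = 0.97744 rad
ℓ = θ/κ = 0.97744/1.62562 = 0.60127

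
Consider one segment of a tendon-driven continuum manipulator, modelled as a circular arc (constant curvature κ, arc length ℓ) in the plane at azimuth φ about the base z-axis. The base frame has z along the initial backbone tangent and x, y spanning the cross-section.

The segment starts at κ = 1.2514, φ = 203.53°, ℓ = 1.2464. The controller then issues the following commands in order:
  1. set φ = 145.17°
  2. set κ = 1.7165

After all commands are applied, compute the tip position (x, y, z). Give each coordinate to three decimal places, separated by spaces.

-0.736 0.512 0.491

initial: κ=1.2514, φ=203.53°, ℓ=1.2464
cmd 1: set φ=145.17° → (κ,φ,ℓ)=(1.2514,145.17°,1.2464) → tip=(-0.6487,0.4514,0.7991)
cmd 2: set κ=1.7165 → (κ,φ,ℓ)=(1.7165,145.17°,1.2464) → tip=(-0.7357,0.5119,0.4909)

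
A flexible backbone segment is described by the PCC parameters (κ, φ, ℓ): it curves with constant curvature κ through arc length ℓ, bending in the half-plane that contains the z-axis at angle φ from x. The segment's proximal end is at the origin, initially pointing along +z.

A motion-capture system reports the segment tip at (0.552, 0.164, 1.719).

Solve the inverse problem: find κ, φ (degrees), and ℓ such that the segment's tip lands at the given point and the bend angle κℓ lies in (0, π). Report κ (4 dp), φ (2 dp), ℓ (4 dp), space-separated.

0.3504 16.55 1.8448

ρ = √(x²+y²) = √(0.552² + 0.164²) = 0.57585
φ = atan2(y, x) mod 360° = atan2(0.164, 0.552) = 16.5468°
|p|² = ρ² + z² = 0.57585² + 1.719² = 3.28656
κ = 2ρ / |p|² = 2×0.57585 / 3.28656 = 0.35043
θ = 2·atan2(ρ, z) = 2·atan2(0.57585, 1.719) = 0.64648 rad
ℓ = θ/κ = 0.64648/0.35043 = 1.84485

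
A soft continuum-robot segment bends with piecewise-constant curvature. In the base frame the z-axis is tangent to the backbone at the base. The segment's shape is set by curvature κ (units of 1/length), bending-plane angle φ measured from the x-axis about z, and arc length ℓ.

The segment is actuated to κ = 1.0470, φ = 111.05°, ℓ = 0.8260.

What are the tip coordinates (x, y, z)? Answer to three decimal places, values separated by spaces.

-0.120 0.313 0.727

θ = κ·ℓ = 1.0470 × 0.8260 = 0.86482 rad
ρ = (1 − cos θ)/κ = (1 − 0.64878)/1.0470 = 0.33546
z = sin θ / κ = 0.76098/1.0470 = 0.72682
x = ρ cos φ = 0.33546 × cos(111.05°) = -0.12049
y = ρ sin φ = 0.33546 × sin(111.05°) = 0.31307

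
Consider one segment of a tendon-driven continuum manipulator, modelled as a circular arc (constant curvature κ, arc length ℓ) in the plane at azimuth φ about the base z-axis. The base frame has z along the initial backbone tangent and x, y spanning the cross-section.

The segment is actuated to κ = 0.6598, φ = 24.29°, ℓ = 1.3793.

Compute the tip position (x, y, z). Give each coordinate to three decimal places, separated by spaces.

θ = κ·ℓ = 0.6598 × 1.3793 = 0.91006 rad
ρ = (1 − cos θ)/κ = (1 − 0.61370)/0.6598 = 0.58549
z = sin θ / κ = 0.78954/0.6598 = 1.19664
x = ρ cos φ = 0.58549 × cos(24.29°) = 0.53366
y = ρ sin φ = 0.58549 × sin(24.29°) = 0.24084

0.534 0.241 1.197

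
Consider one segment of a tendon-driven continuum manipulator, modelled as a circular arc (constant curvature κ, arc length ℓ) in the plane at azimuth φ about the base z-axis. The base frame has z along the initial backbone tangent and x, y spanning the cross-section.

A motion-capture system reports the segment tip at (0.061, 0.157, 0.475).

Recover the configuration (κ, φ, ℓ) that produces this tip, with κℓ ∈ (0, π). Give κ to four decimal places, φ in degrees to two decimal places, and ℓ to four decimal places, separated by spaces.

ρ = √(x²+y²) = √(0.061² + 0.157²) = 0.16843
φ = atan2(y, x) mod 360° = atan2(0.157, 0.061) = 68.7671°
|p|² = ρ² + z² = 0.16843² + 0.475² = 0.25399
κ = 2ρ / |p|² = 2×0.16843 / 0.25399 = 1.32628
θ = 2·atan2(ρ, z) = 2·atan2(0.16843, 0.475) = 0.68153 rad
ℓ = θ/κ = 0.68153/1.32628 = 0.51387

1.3263 68.77 0.5139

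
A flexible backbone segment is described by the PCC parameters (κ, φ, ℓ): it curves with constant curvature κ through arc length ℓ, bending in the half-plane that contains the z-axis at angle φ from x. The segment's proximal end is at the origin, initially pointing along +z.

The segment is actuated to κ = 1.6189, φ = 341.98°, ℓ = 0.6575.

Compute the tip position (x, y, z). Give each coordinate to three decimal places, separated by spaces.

0.303 -0.098 0.540

θ = κ·ℓ = 1.6189 × 0.6575 = 1.06443 rad
ρ = (1 − cos θ)/κ = (1 − 0.48501)/1.6189 = 0.31811
z = sin θ / κ = 0.87451/1.6189 = 0.54019
x = ρ cos φ = 0.31811 × cos(341.98°) = 0.30251
y = ρ sin φ = 0.31811 × sin(341.98°) = -0.09841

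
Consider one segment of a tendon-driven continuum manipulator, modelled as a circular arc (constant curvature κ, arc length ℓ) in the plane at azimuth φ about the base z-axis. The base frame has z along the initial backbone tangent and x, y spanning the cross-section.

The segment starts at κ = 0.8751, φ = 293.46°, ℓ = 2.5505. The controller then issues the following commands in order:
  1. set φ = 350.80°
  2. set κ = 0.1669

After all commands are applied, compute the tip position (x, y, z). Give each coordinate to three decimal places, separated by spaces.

initial: κ=0.8751, φ=293.46°, ℓ=2.5505
cmd 1: set φ=350.80° → (κ,φ,ℓ)=(0.8751,350.80°,2.5505) → tip=(1.8207,-0.2949,0.9019)
cmd 2: set κ=0.1669 → (κ,φ,ℓ)=(0.1669,350.80°,2.5505) → tip=(0.5278,-0.0855,2.4742)

0.528 -0.085 2.474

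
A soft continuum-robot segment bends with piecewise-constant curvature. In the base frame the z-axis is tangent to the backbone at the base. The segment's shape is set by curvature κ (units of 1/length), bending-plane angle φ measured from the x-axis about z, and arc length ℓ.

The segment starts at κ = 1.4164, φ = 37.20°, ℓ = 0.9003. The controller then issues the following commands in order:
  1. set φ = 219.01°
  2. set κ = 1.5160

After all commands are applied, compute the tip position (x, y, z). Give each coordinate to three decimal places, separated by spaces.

-0.408 -0.330 0.646

initial: κ=1.4164, φ=37.20°, ℓ=0.9003
cmd 1: set φ=219.01° → (κ,φ,ℓ)=(1.4164,219.01°,0.9003) → tip=(-0.3888,-0.3149,0.6754)
cmd 2: set κ=1.5160 → (κ,φ,ℓ)=(1.5160,219.01°,0.9003) → tip=(-0.4077,-0.3303,0.6457)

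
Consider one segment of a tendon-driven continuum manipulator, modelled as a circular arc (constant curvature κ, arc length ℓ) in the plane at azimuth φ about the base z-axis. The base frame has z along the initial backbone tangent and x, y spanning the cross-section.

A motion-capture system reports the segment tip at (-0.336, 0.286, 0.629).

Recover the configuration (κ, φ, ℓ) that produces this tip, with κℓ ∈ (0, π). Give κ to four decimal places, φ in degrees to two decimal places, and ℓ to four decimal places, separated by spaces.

1.4949 139.60 0.8184

ρ = √(x²+y²) = √(-0.336² + 0.286²) = 0.44124
φ = atan2(y, x) mod 360° = atan2(0.286, -0.336) = 139.5959°
|p|² = ρ² + z² = 0.44124² + 0.629² = 0.59033
κ = 2ρ / |p|² = 2×0.44124 / 0.59033 = 1.49488
θ = 2·atan2(ρ, z) = 2·atan2(0.44124, 0.629) = 1.22345 rad
ℓ = θ/κ = 1.22345/1.49488 = 0.81843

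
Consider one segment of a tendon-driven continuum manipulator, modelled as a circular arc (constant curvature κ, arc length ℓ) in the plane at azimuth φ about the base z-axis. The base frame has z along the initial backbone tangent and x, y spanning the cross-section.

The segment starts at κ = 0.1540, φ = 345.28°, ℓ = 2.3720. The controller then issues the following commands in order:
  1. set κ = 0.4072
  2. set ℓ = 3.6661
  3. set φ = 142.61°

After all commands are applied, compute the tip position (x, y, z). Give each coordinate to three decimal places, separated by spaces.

initial: κ=0.1540, φ=345.28°, ℓ=2.3720
cmd 1: set κ=0.4072 → (κ,φ,ℓ)=(0.4072,345.28°,2.3720) → tip=(1.0244,-0.2691,2.0200)
cmd 2: set ℓ=3.6661 → (κ,φ,ℓ)=(0.4072,345.28°,3.6661) → tip=(2.1902,-0.5754,2.4483)
cmd 3: set φ=142.61° → (κ,φ,ℓ)=(0.4072,142.61°,3.6661) → tip=(-1.7992,1.3751,2.4483)

-1.799 1.375 2.448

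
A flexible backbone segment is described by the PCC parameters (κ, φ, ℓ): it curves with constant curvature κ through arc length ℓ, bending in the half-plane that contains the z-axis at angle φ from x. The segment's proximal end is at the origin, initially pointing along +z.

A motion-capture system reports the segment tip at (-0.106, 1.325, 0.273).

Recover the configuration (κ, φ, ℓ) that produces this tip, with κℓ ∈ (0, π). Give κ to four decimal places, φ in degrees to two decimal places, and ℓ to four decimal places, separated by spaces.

ρ = √(x²+y²) = √(-0.106² + 1.325²) = 1.32923
φ = atan2(y, x) mod 360° = atan2(1.325, -0.106) = 94.5739°
|p|² = ρ² + z² = 1.32923² + 0.273² = 1.84139
κ = 2ρ / |p|² = 2×1.32923 / 1.84139 = 1.44373
θ = 2·atan2(ρ, z) = 2·atan2(1.32923, 0.273) = 2.73646 rad
ℓ = θ/κ = 2.73646/1.44373 = 1.89541

1.4437 94.57 1.8954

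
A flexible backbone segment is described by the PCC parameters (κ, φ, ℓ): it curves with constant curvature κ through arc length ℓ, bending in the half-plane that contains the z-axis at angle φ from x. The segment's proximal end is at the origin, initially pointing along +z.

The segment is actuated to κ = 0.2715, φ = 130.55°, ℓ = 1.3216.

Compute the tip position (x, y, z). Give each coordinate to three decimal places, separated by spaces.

-0.152 0.178 1.293

θ = κ·ℓ = 0.2715 × 1.3216 = 0.35881 rad
ρ = (1 − cos θ)/κ = (1 − 0.93631)/0.2715 = 0.23457
z = sin θ / κ = 0.35116/0.2715 = 1.29342
x = ρ cos φ = 0.23457 × cos(130.55°) = -0.15250
y = ρ sin φ = 0.23457 × sin(130.55°) = 0.17824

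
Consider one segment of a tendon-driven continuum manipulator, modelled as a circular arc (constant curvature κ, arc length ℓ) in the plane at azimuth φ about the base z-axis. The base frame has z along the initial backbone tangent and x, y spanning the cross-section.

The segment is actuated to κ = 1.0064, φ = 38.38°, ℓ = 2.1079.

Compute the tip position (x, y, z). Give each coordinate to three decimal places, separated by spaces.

1.186 0.940 0.847

θ = κ·ℓ = 1.0064 × 2.1079 = 2.12139 rad
ρ = (1 − cos θ)/κ = (1 − -0.52319)/1.0064 = 1.51351
z = sin θ / κ = 0.85221/1.0064 = 0.84679
x = ρ cos φ = 1.51351 × cos(38.38°) = 1.18645
y = ρ sin φ = 1.51351 × sin(38.38°) = 0.93970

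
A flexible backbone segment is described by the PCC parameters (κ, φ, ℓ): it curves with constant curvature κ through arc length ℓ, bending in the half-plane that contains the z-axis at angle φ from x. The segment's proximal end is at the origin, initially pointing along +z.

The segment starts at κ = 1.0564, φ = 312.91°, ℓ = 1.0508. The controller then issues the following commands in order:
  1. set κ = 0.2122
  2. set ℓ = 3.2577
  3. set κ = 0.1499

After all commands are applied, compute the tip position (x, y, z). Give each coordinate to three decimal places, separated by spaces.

initial: κ=1.0564, φ=312.91°, ℓ=1.0508
cmd 1: set κ=0.2122 → (κ,φ,ℓ)=(0.2122,312.91°,1.0508) → tip=(0.0794,-0.0855,1.0421)
cmd 2: set ℓ=3.2577 → (κ,φ,ℓ)=(0.2122,312.91°,3.2577) → tip=(0.7366,-0.7924,3.0044)
cmd 3: set κ=0.1499 → (κ,φ,ℓ)=(0.1499,312.91°,3.2577) → tip=(0.5309,-0.5711,3.1298)

0.531 -0.571 3.130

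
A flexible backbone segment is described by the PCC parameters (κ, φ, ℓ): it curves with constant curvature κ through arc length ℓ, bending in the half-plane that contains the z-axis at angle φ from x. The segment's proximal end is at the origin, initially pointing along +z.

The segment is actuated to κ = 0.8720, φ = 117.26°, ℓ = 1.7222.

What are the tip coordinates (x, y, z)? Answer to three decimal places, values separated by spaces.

-0.489 0.949 1.144

θ = κ·ℓ = 0.8720 × 1.7222 = 1.50176 rad
ρ = (1 − cos θ)/κ = (1 − 0.06898)/0.8720 = 1.06768
z = sin θ / κ = 0.99762/0.8720 = 1.14406
x = ρ cos φ = 1.06768 × cos(117.26°) = -0.48903
y = ρ sin φ = 1.06768 × sin(117.26°) = 0.94910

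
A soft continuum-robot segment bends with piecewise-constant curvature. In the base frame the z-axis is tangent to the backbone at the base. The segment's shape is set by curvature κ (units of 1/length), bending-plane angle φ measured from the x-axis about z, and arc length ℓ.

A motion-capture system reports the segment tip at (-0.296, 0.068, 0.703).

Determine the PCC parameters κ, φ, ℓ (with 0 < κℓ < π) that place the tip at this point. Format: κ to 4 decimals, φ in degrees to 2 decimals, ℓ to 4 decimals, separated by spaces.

ρ = √(x²+y²) = √(-0.296² + 0.068²) = 0.30371
φ = atan2(y, x) mod 360° = atan2(0.068, -0.296) = 167.0619°
|p|² = ρ² + z² = 0.30371² + 0.703² = 0.58645
κ = 2ρ / |p|² = 2×0.30371 / 0.58645 = 1.03576
θ = 2·atan2(ρ, z) = 2·atan2(0.30371, 0.703) = 0.81560 rad
ℓ = θ/κ = 0.81560/1.03576 = 0.78744

1.0358 167.06 0.7874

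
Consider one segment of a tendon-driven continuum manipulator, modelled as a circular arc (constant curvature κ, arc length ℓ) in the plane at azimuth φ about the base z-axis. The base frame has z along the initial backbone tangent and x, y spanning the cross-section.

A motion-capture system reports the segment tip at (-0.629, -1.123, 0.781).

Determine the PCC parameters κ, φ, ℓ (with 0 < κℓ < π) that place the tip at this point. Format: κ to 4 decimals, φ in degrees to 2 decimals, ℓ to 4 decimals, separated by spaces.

1.1357 240.75 1.8058

ρ = √(x²+y²) = √(-0.629² + -1.123²) = 1.28716
φ = atan2(y, x) mod 360° = atan2(-1.123, -0.629) = 240.7465°
|p|² = ρ² + z² = 1.28716² + 0.781² = 2.26673
κ = 2ρ / |p|² = 2×1.28716 / 2.26673 = 1.13569
θ = 2·atan2(ρ, z) = 2·atan2(1.28716, 0.781) = 2.05084 rad
ℓ = θ/κ = 2.05084/1.13569 = 1.80580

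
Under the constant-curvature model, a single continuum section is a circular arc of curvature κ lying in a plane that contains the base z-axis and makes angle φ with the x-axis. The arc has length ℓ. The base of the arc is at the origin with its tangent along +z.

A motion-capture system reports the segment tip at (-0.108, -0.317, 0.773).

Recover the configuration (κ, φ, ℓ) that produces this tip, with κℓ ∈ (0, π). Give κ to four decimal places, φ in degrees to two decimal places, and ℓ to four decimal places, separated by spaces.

0.9438 251.19 0.8664

ρ = √(x²+y²) = √(-0.108² + -0.317²) = 0.33489
φ = atan2(y, x) mod 360° = atan2(-0.317, -0.108) = 251.1863°
|p|² = ρ² + z² = 0.33489² + 0.773² = 0.70968
κ = 2ρ / |p|² = 2×0.33489 / 0.70968 = 0.94378
θ = 2·atan2(ρ, z) = 2·atan2(0.33489, 0.773) = 0.81765 rad
ℓ = θ/κ = 0.81765/0.94378 = 0.86636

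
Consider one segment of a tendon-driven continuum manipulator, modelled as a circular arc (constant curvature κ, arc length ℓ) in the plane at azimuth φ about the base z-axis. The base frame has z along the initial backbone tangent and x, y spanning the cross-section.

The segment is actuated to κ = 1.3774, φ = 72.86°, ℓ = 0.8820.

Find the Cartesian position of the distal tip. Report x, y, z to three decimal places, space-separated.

θ = κ·ℓ = 1.3774 × 0.8820 = 1.21487 rad
ρ = (1 − cos θ)/κ = (1 − 0.34846)/1.3774 = 0.47302
z = sin θ / κ = 0.93732/1.3774 = 0.68050
x = ρ cos φ = 0.47302 × cos(72.86°) = 0.13940
y = ρ sin φ = 0.47302 × sin(72.86°) = 0.45201

0.139 0.452 0.681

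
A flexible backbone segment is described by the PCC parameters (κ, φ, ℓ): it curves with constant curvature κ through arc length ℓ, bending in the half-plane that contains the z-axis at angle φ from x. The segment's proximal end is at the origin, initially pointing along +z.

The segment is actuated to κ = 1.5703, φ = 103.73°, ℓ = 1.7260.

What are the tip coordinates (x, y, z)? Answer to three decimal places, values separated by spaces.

-0.288 1.181 0.266

θ = κ·ℓ = 1.5703 × 1.7260 = 2.71034 rad
ρ = (1 − cos θ)/κ = (1 − -0.90844)/1.5703 = 1.21534
z = sin θ / κ = 0.41801/1.5703 = 0.26620
x = ρ cos φ = 1.21534 × cos(103.73°) = -0.28846
y = ρ sin φ = 1.21534 × sin(103.73°) = 1.18061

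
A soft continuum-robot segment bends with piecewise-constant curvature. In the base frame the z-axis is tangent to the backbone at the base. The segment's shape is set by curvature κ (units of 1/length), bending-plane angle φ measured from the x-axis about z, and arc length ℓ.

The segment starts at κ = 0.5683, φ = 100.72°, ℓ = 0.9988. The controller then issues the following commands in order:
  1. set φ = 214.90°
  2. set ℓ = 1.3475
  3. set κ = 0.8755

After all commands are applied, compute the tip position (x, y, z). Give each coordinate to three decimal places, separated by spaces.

-0.580 -0.404 1.056

initial: κ=0.5683, φ=100.72°, ℓ=0.9988
cmd 1: set φ=214.90° → (κ,φ,ℓ)=(0.5683,214.90°,0.9988) → tip=(-0.2263,-0.1579,0.9460)
cmd 2: set ℓ=1.3475 → (κ,φ,ℓ)=(0.5683,214.90°,1.3475) → tip=(-0.4029,-0.2811,1.2196)
cmd 3: set κ=0.8755 → (κ,φ,ℓ)=(0.8755,214.90°,1.3475) → tip=(-0.5797,-0.4044,1.0560)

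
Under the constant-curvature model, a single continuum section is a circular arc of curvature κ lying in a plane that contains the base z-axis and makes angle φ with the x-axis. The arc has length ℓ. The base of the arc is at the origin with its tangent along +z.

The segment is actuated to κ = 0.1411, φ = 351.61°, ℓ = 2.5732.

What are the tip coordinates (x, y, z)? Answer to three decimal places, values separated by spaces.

θ = κ·ℓ = 0.1411 × 2.5732 = 0.36308 rad
ρ = (1 − cos θ)/κ = (1 − 0.93481)/0.1411 = 0.46203
z = sin θ / κ = 0.35515/0.1411 = 2.51704
x = ρ cos φ = 0.46203 × cos(351.61°) = 0.45708
y = ρ sin φ = 0.46203 × sin(351.61°) = -0.06741

0.457 -0.067 2.517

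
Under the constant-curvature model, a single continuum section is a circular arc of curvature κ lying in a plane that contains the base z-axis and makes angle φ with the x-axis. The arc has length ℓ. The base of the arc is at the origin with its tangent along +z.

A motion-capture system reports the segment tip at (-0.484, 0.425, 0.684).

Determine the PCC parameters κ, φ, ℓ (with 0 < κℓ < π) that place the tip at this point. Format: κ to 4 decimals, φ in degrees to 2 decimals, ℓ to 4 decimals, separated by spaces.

ρ = √(x²+y²) = √(-0.484² + 0.425²) = 0.64411
φ = atan2(y, x) mod 360° = atan2(0.425, -0.484) = 138.7137°
|p|² = ρ² + z² = 0.64411² + 0.684² = 0.88274
κ = 2ρ / |p|² = 2×0.64411 / 0.88274 = 1.45935
θ = 2·atan2(ρ, z) = 2·atan2(0.64411, 0.684) = 1.51075 rad
ℓ = θ/κ = 1.51075/1.45935 = 1.03522

1.4594 138.71 1.0352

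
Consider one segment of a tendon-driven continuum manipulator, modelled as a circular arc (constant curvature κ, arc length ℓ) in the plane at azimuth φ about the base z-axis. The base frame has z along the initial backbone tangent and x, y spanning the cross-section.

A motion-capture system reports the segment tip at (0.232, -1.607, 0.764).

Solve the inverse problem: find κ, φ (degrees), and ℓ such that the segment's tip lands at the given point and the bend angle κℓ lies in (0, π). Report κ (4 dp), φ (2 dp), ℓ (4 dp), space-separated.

1.0085 278.21 2.2429

ρ = √(x²+y²) = √(0.232² + -1.607²) = 1.62366
φ = atan2(y, x) mod 360° = atan2(-1.607, 0.232) = 278.2149°
|p|² = ρ² + z² = 1.62366² + 0.764² = 3.21997
κ = 2ρ / |p|² = 2×1.62366 / 3.21997 = 1.00849
θ = 2·atan2(ρ, z) = 2·atan2(1.62366, 0.764) = 2.26198 rad
ℓ = θ/κ = 2.26198/1.00849 = 2.24293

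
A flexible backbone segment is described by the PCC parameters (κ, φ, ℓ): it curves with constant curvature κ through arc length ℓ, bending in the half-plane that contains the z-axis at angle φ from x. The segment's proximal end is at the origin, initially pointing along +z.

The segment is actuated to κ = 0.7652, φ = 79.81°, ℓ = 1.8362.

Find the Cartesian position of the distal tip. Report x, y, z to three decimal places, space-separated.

0.193 1.074 1.289

θ = κ·ℓ = 0.7652 × 1.8362 = 1.40506 rad
ρ = (1 − cos θ)/κ = (1 − 0.16498)/0.7652 = 1.09125
z = sin θ / κ = 0.98630/0.7652 = 1.28894
x = ρ cos φ = 1.09125 × cos(79.81°) = 0.19306
y = ρ sin φ = 1.09125 × sin(79.81°) = 1.07403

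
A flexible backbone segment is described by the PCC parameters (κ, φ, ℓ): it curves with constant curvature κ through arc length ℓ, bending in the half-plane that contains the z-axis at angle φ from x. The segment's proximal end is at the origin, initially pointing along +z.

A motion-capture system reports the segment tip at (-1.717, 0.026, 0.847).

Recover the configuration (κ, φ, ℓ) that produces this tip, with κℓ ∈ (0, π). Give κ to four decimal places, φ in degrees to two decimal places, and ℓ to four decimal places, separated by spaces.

0.9368 179.13 2.3753

ρ = √(x²+y²) = √(-1.717² + 0.026²) = 1.71720
φ = atan2(y, x) mod 360° = atan2(0.026, -1.717) = 179.1325°
|p|² = ρ² + z² = 1.71720² + 0.847² = 3.66617
κ = 2ρ / |p|² = 2×1.71720 / 3.66617 = 0.93678
θ = 2·atan2(ρ, z) = 2·atan2(1.71720, 0.847) = 2.22513 rad
ℓ = θ/κ = 2.22513/0.93678 = 2.37530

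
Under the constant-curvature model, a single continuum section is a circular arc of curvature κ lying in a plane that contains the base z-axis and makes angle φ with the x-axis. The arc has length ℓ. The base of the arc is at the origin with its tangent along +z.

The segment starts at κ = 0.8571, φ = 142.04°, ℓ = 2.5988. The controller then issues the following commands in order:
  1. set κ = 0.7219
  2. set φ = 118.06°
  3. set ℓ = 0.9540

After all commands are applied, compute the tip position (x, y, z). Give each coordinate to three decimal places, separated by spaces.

initial: κ=0.8571, φ=142.04°, ℓ=2.5988
cmd 1: set κ=0.7219 → (κ,φ,ℓ)=(0.7219,142.04°,2.5988) → tip=(-1.4204,1.1082,1.3212)
cmd 2: set φ=118.06° → (κ,φ,ℓ)=(0.7219,118.06°,2.5988) → tip=(-0.8475,1.5898,1.3212)
cmd 3: set ℓ=0.9540 → (κ,φ,ℓ)=(0.7219,118.06°,0.9540) → tip=(-0.1485,0.2786,0.8804)

-0.149 0.279 0.880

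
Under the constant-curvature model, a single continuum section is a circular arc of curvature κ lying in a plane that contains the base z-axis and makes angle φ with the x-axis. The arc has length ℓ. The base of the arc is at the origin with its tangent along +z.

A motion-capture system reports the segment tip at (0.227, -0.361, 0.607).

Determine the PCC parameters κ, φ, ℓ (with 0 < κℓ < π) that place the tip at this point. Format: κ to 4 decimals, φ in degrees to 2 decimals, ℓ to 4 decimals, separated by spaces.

1.5498 302.16 0.7903

ρ = √(x²+y²) = √(0.227² + -0.361²) = 0.42644
φ = atan2(y, x) mod 360° = atan2(-0.361, 0.227) = 302.1620°
|p|² = ρ² + z² = 0.42644² + 0.607² = 0.55030
κ = 2ρ / |p|² = 2×0.42644 / 0.55030 = 1.54984
θ = 2·atan2(ρ, z) = 2·atan2(0.42644, 0.607) = 1.22485 rad
ℓ = θ/κ = 1.22485/1.54984 = 0.79031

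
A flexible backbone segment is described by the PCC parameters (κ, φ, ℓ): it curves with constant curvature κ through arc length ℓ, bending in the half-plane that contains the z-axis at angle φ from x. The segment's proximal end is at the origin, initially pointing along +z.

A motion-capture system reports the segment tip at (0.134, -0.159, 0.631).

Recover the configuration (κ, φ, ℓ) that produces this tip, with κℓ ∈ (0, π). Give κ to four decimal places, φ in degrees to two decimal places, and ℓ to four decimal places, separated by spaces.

0.9422 310.12 0.6757

ρ = √(x²+y²) = √(0.134² + -0.159²) = 0.20794
φ = atan2(y, x) mod 360° = atan2(-0.159, 0.134) = 310.1231°
|p|² = ρ² + z² = 0.20794² + 0.631² = 0.44140
κ = 2ρ / |p|² = 2×0.20794 / 0.44140 = 0.94217
θ = 2·atan2(ρ, z) = 2·atan2(0.20794, 0.631) = 0.63665 rad
ℓ = θ/κ = 0.63665/0.94217 = 0.67573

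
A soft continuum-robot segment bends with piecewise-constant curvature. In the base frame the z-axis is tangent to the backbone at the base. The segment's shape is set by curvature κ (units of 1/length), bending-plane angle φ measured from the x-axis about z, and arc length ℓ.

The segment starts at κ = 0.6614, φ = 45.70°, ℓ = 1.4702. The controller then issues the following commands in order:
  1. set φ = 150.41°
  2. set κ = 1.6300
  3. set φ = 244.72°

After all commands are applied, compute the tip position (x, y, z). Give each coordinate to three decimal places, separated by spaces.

initial: κ=0.6614, φ=45.70°, ℓ=1.4702
cmd 1: set φ=150.41° → (κ,φ,ℓ)=(0.6614,150.41°,1.4702) → tip=(-0.5741,0.3260,1.2492)
cmd 2: set κ=1.6300 → (κ,φ,ℓ)=(1.6300,150.41°,1.4702) → tip=(-0.9256,0.5256,0.4160)
cmd 3: set φ=244.72° → (κ,φ,ℓ)=(1.6300,244.72°,1.4702) → tip=(-0.4545,-0.9625,0.4160)

-0.455 -0.962 0.416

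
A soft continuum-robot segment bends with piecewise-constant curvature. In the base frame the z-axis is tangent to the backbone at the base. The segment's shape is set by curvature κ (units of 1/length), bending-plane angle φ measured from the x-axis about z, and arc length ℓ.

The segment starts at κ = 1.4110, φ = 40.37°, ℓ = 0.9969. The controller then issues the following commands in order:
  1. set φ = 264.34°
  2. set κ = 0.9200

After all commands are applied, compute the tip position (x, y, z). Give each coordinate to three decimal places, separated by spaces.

initial: κ=1.4110, φ=40.37°, ℓ=0.9969
cmd 1: set φ=264.34° → (κ,φ,ℓ)=(1.4110,264.34°,0.9969) → tip=(-0.0585,-0.5900,0.6992)
cmd 2: set κ=0.9200 → (κ,φ,ℓ)=(0.9200,264.34°,0.9969) → tip=(-0.0420,-0.4239,0.8629)

-0.042 -0.424 0.863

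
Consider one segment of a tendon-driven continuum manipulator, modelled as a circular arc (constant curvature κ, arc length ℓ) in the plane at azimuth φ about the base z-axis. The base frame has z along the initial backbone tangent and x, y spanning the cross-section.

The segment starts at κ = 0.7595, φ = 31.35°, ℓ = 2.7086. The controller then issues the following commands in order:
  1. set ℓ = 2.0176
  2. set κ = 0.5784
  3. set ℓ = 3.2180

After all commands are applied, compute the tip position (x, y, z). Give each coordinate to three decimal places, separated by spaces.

initial: κ=0.7595, φ=31.35°, ℓ=2.7086
cmd 1: set ℓ=2.0176 → (κ,φ,ℓ)=(0.7595,31.35°,2.0176) → tip=(1.0812,0.6587,1.3157)
cmd 2: set κ=0.5784 → (κ,φ,ℓ)=(0.5784,31.35°,2.0176) → tip=(0.8963,0.5461,1.5898)
cmd 3: set ℓ=3.2180 → (κ,φ,ℓ)=(0.5784,31.35°,3.2180) → tip=(1.8994,1.1571,1.6565)

1.899 1.157 1.656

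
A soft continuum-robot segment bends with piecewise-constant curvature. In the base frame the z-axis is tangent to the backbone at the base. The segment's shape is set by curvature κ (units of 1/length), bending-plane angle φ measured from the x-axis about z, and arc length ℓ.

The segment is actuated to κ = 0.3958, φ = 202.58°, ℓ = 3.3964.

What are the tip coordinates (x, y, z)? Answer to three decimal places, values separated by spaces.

θ = κ·ℓ = 0.3958 × 3.3964 = 1.34430 rad
ρ = (1 − cos θ)/κ = (1 − 0.22457)/0.3958 = 1.95915
z = sin θ / κ = 0.97446/0.3958 = 2.46200
x = ρ cos φ = 1.95915 × cos(202.58°) = -1.80897
y = ρ sin φ = 1.95915 × sin(202.58°) = -0.75226

-1.809 -0.752 2.462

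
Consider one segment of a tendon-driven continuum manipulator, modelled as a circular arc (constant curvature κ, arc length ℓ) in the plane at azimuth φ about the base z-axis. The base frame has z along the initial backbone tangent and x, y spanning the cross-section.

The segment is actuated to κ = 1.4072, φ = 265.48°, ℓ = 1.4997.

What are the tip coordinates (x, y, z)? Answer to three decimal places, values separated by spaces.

-0.085 -1.072 0.610

θ = κ·ℓ = 1.4072 × 1.4997 = 2.11038 rad
ρ = (1 − cos θ)/κ = (1 − -0.51378)/1.4072 = 1.07574
z = sin θ / κ = 0.85792/1.4072 = 0.60967
x = ρ cos φ = 1.07574 × cos(265.48°) = -0.08478
y = ρ sin φ = 1.07574 × sin(265.48°) = -1.07239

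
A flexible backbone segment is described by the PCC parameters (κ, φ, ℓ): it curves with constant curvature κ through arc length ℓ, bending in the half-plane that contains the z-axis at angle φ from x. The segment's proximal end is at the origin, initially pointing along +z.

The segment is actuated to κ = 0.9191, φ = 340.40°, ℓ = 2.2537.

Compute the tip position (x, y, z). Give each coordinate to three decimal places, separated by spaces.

1.517 -0.540 0.955

θ = κ·ℓ = 0.9191 × 2.2537 = 2.07138 rad
ρ = (1 − cos θ)/κ = (1 − -0.47993)/0.9191 = 1.61020
z = sin θ / κ = 0.87730/0.9191 = 0.95453
x = ρ cos φ = 1.61020 × cos(340.40°) = 1.51690
y = ρ sin φ = 1.61020 × sin(340.40°) = -0.54014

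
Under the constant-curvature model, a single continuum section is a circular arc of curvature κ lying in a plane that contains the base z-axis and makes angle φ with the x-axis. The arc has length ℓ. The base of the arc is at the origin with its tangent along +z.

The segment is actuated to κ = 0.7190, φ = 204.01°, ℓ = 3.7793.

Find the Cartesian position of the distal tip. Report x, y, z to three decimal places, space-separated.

θ = κ·ℓ = 0.7190 × 3.7793 = 2.71732 rad
ρ = (1 − cos θ)/κ = (1 − -0.91134)/0.7190 = 2.65833
z = sin θ / κ = 0.41166/0.7190 = 0.57255
x = ρ cos φ = 2.65833 × cos(204.01°) = -2.42831
y = ρ sin φ = 2.65833 × sin(204.01°) = -1.08166

-2.428 -1.082 0.573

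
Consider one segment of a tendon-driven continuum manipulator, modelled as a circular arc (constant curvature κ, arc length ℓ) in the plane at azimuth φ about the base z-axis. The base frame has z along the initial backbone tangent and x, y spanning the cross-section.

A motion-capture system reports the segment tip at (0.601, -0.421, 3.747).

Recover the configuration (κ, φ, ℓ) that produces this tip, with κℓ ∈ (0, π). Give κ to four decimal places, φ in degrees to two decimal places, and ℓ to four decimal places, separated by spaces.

0.1007 324.99 3.8421

ρ = √(x²+y²) = √(0.601² + -0.421²) = 0.73379
φ = atan2(y, x) mod 360° = atan2(-0.421, 0.601) = 324.9888°
|p|² = ρ² + z² = 0.73379² + 3.747² = 14.57845
κ = 2ρ / |p|² = 2×0.73379 / 14.57845 = 0.10067
θ = 2·atan2(ρ, z) = 2·atan2(0.73379, 3.747) = 0.38677 rad
ℓ = θ/κ = 0.38677/0.10067 = 3.84208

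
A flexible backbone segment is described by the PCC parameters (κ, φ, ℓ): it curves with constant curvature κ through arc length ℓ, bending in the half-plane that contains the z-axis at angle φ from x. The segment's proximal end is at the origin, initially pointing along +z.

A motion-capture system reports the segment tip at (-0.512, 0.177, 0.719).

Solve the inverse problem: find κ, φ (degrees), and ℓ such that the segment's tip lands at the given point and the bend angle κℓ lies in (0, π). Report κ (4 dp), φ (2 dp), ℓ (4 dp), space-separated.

1.3369 160.93 0.9660

ρ = √(x²+y²) = √(-0.512² + 0.177²) = 0.54173
φ = atan2(y, x) mod 360° = atan2(0.177, -0.512) = 160.9296°
|p|² = ρ² + z² = 0.54173² + 0.719² = 0.81043
κ = 2ρ / |p|² = 2×0.54173 / 0.81043 = 1.33689
θ = 2·atan2(ρ, z) = 2·atan2(0.54173, 0.719) = 1.29141 rad
ℓ = θ/κ = 1.29141/1.33689 = 0.96598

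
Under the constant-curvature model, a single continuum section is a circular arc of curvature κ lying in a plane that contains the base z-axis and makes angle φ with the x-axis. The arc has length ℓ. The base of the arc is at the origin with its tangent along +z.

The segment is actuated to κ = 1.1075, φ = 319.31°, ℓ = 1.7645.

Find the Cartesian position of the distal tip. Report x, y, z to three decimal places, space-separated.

0.941 -0.809 0.837

θ = κ·ℓ = 1.1075 × 1.7645 = 1.95418 rad
ρ = (1 − cos θ)/κ = (1 − -0.37406)/1.1075 = 1.24069
z = sin θ / κ = 0.92740/1.1075 = 0.83738
x = ρ cos φ = 1.24069 × cos(319.31°) = 0.94075
y = ρ sin φ = 1.24069 × sin(319.31°) = -0.80889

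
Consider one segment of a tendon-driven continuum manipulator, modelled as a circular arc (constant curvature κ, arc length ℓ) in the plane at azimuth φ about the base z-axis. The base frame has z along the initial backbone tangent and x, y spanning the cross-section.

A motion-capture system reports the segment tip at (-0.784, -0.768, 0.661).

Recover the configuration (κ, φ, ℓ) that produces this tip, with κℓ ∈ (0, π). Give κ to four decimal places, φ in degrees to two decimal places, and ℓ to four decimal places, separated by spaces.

ρ = √(x²+y²) = √(-0.784² + -0.768²) = 1.09749
φ = atan2(y, x) mod 360° = atan2(-0.768, -0.784) = 224.4093°
|p|² = ρ² + z² = 1.09749² + 0.661² = 1.64140
κ = 2ρ / |p|² = 2×1.09749 / 1.64140 = 1.33726
θ = 2·atan2(ρ, z) = 2·atan2(1.09749, 0.661) = 2.05740 rad
ℓ = θ/κ = 2.05740/1.33726 = 1.53852

1.3373 224.41 1.5385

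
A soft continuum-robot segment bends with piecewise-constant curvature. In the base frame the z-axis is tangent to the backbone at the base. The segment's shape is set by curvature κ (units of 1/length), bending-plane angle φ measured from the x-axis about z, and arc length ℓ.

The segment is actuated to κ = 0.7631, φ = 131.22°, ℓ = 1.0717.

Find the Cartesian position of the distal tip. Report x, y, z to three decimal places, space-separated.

-0.273 0.312 0.956

θ = κ·ℓ = 0.7631 × 1.0717 = 0.81781 rad
ρ = (1 − cos θ)/κ = (1 − 0.68382)/0.7631 = 0.41434
z = sin θ / κ = 0.72965/0.7631 = 0.95617
x = ρ cos φ = 0.41434 × cos(131.22°) = -0.27303
y = ρ sin φ = 0.41434 × sin(131.22°) = 0.31166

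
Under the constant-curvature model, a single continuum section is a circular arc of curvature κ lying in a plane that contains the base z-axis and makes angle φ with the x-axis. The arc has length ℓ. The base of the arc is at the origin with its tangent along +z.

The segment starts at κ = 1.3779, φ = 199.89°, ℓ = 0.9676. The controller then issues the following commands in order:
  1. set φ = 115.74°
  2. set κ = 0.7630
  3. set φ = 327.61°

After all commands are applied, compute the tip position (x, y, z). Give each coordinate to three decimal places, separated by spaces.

0.288 -0.183 0.882

initial: κ=1.3779, φ=199.89°, ℓ=0.9676
cmd 1: set φ=115.74° → (κ,φ,ℓ)=(1.3779,115.74°,0.9676) → tip=(-0.2410,0.4999,0.7054)
cmd 2: set κ=0.7630 → (κ,φ,ℓ)=(0.7630,115.74°,0.9676) → tip=(-0.1482,0.3074,0.8821)
cmd 3: set φ=327.61° → (κ,φ,ℓ)=(0.7630,327.61°,0.9676) → tip=(0.2882,-0.1828,0.8821)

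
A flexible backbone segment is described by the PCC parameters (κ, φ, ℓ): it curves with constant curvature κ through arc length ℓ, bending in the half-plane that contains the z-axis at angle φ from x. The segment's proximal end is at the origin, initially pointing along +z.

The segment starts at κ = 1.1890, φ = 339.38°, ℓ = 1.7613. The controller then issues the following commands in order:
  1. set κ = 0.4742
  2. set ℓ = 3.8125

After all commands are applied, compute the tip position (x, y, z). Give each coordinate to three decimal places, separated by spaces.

2.437 -0.917 2.050

initial: κ=1.1890, φ=339.38°, ℓ=1.7613
cmd 1: set κ=0.4742 → (κ,φ,ℓ)=(0.4742,339.38°,1.7613) → tip=(0.6493,-0.2443,1.5636)
cmd 2: set ℓ=3.8125 → (κ,φ,ℓ)=(0.4742,339.38°,3.8125) → tip=(2.4373,-0.9171,2.0498)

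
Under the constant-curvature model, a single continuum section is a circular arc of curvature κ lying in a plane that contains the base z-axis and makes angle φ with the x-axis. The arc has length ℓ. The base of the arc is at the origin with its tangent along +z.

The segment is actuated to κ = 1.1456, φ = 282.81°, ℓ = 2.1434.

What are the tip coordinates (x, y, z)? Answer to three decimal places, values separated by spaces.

θ = κ·ℓ = 1.1456 × 2.1434 = 2.45548 rad
ρ = (1 − cos θ)/κ = (1 − -0.77371)/1.1456 = 1.54828
z = sin θ / κ = 0.63354/1.1456 = 0.55302
x = ρ cos φ = 1.54828 × cos(282.81°) = 0.34328
y = ρ sin φ = 1.54828 × sin(282.81°) = -1.50975

0.343 -1.510 0.553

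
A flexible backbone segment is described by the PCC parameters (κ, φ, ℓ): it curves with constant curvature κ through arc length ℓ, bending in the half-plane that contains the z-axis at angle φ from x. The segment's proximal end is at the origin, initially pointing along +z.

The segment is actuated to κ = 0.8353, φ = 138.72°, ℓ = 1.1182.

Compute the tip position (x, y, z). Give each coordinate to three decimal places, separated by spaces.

θ = κ·ℓ = 0.8353 × 1.1182 = 0.93403 rad
ρ = (1 − cos θ)/κ = (1 − 0.59460)/0.8353 = 0.48534
z = sin θ / κ = 0.80402/0.8353 = 0.96256
x = ρ cos φ = 0.48534 × cos(138.72°) = -0.36473
y = ρ sin φ = 0.48534 × sin(138.72°) = 0.32020

-0.365 0.320 0.963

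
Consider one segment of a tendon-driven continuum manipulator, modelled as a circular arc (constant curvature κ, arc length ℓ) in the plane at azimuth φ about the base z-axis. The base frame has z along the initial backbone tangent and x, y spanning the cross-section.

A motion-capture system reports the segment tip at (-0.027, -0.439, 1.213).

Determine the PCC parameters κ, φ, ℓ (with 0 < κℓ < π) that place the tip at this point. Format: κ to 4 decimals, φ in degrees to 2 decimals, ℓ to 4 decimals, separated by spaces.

ρ = √(x²+y²) = √(-0.027² + -0.439²) = 0.43983
φ = atan2(y, x) mod 360° = atan2(-0.439, -0.027) = 266.4805°
|p|² = ρ² + z² = 0.43983² + 1.213² = 1.66482
κ = 2ρ / |p|² = 2×0.43983 / 1.66482 = 0.52838
θ = 2·atan2(ρ, z) = 2·atan2(0.43983, 1.213) = 0.69570 rad
ℓ = θ/κ = 0.69570/0.52838 = 1.31667

0.5284 266.48 1.3167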